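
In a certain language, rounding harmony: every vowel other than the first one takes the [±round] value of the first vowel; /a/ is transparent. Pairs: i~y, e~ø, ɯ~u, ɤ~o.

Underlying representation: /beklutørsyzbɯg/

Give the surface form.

/u/ harmonizes with /e/ ([-round]) → [ɯ]
/ø/ harmonizes with /e/ ([-round]) → [e]
/y/ harmonizes with /e/ ([-round]) → [i]

[beklɯtersizbɯg]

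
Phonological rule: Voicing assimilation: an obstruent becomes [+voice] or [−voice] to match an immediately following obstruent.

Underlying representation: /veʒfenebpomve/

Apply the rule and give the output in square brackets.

/ʒ/ before /f/ (voiceless) → [ʃ]
/b/ before /p/ (voiceless) → [p]

[veʃfeneppomve]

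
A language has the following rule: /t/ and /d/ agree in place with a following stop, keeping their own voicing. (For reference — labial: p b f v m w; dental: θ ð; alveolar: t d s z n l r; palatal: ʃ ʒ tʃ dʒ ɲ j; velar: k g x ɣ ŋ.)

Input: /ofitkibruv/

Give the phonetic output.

/t/ before /k/ (velar) → [k]

[ofikkibruv]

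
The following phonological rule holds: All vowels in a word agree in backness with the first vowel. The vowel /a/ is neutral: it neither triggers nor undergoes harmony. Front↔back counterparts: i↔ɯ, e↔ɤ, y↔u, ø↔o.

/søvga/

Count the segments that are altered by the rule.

0

No segment meets the rule's conditions.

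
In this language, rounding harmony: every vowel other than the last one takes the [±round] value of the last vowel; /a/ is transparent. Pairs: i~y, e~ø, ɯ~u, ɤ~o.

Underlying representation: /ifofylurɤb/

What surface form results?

/o/ harmonizes with /ɤ/ ([-round]) → [ɤ]
/y/ harmonizes with /ɤ/ ([-round]) → [i]
/u/ harmonizes with /ɤ/ ([-round]) → [ɯ]

[ifɤfilɯrɤb]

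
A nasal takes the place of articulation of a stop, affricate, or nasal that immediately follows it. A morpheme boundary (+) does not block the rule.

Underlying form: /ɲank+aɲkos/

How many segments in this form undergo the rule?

2

/n/ before /k/ (velar) → [ŋ]
/ɲ/ before /k/ (velar) → [ŋ]
2 segments change.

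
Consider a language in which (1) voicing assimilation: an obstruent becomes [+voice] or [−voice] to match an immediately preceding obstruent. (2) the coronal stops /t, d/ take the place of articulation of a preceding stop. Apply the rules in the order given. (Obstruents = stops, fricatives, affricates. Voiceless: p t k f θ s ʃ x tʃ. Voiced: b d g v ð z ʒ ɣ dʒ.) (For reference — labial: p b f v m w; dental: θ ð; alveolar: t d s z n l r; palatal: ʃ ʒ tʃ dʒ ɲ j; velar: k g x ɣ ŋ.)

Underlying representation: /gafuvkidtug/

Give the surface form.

[gafuvgiddug]

Rule 1: /k/ after /v/ (voiced) → [g]
Rule 1: /t/ after /d/ (voiced) → [d]
After rule 1: gafuvgiddug
Rule 2: no segment meets the rule's conditions; no change.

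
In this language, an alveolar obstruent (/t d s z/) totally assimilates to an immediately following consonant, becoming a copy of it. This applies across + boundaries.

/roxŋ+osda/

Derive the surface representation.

[roxŋ+odda]

/s/ before /d/ → [d] (total assimilation)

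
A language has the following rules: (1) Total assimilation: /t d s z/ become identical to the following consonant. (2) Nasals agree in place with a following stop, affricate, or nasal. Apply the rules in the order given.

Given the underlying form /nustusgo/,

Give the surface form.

[nuttuggo]

Rule 1: /s/ before /t/ → [t] (total assimilation)
Rule 1: /s/ before /g/ → [g] (total assimilation)
After rule 1: nuttuggo
Rule 2: no segment meets the rule's conditions; no change.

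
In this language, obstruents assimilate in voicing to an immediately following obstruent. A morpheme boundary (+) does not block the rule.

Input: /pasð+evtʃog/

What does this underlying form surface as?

[pazð+eftʃog]

/s/ before /ð/ (voiced) → [z]
/v/ before /tʃ/ (voiceless) → [f]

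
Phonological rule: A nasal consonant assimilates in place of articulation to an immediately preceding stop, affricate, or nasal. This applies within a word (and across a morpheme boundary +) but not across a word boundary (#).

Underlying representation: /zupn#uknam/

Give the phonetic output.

/n/ after /p/ (labial) → [m]
/n/ after /k/ (velar) → [ŋ]

[zupm#ukŋam]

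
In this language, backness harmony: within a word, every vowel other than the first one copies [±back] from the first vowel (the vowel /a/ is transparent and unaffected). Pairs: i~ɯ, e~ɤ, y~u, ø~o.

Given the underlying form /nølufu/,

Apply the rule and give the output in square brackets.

/u/ harmonizes with /ø/ ([-back]) → [y]
/u/ harmonizes with /ø/ ([-back]) → [y]

[nølyfy]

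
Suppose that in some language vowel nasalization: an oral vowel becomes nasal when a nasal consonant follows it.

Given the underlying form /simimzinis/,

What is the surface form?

[sĩmĩmzĩnis]

/i/ before nasal /m/ → [ĩ]
/i/ before nasal /m/ → [ĩ]
/i/ before nasal /n/ → [ĩ]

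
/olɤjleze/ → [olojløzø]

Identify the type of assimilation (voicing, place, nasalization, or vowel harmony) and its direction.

vowel harmony, progressive

/ɤ/→[o] /e/→[ø] /e/→[ø].
Vowels agree with the first vowel, so the harmony is progressive.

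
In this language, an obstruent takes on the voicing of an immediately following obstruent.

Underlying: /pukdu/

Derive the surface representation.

/k/ before /d/ (voiced) → [g]

[pugdu]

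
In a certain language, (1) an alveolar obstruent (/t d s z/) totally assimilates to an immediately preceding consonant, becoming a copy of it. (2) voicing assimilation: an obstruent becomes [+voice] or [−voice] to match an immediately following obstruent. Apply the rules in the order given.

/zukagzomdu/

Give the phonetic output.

[zukaggommu]

Rule 1: /z/ after /g/ → [g] (total assimilation)
Rule 1: /d/ after /m/ → [m] (total assimilation)
After rule 1: zukaggommu
Rule 2: no segment meets the rule's conditions; no change.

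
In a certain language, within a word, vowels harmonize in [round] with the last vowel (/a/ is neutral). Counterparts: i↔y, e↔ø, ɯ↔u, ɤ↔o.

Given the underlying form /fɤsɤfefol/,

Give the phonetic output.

[fosoføfol]

/ɤ/ harmonizes with /o/ ([+round]) → [o]
/ɤ/ harmonizes with /o/ ([+round]) → [o]
/e/ harmonizes with /o/ ([+round]) → [ø]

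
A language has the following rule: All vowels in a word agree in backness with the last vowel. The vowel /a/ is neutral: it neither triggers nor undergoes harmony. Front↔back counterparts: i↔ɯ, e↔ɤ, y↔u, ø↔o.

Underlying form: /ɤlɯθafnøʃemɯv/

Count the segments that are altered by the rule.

/ø/ harmonizes with /ɯ/ ([+back]) → [o]
/e/ harmonizes with /ɯ/ ([+back]) → [ɤ]
2 segments change.

2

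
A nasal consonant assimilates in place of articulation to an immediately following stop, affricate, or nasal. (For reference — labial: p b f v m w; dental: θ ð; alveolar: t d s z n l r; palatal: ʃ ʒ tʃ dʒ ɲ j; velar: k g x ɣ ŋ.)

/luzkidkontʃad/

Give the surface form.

/n/ before /tʃ/ (palatal) → [ɲ]

[luzkidkoɲtʃad]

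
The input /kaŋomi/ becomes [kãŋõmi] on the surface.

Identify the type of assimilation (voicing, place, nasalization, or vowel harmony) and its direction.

/a/→[ã] /o/→[õ].
Each target copies a feature from the following segment, so the direction is regressive.

nasalization, regressive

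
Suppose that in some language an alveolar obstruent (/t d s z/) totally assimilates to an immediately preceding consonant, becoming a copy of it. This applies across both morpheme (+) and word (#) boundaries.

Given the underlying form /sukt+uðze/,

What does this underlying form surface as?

/t/ after /k/ → [k] (total assimilation)
/z/ after /ð/ → [ð] (total assimilation)

[sukk+uððe]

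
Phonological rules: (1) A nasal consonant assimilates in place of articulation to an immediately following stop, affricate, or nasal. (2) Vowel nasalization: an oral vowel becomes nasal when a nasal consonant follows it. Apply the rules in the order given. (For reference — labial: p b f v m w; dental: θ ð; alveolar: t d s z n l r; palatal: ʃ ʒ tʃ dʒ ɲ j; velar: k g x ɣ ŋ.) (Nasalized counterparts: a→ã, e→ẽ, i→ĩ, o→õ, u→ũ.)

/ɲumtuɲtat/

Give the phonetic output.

[ɲũntũntat]

Rule 1: /m/ before /t/ (alveolar) → [n]
Rule 1: /ɲ/ before /t/ (alveolar) → [n]
After rule 1: ɲuntuntat
Rule 2: /u/ before nasal /n/ → [ũ]
Rule 2: /u/ before nasal /n/ → [ũ]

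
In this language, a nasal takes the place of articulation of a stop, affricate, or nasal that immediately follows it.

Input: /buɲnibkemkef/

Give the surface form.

/ɲ/ before /n/ (alveolar) → [n]
/m/ before /k/ (velar) → [ŋ]

[bunnibkeŋkef]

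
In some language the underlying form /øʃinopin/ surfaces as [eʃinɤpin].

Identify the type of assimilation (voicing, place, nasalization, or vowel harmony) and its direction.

vowel harmony, regressive

/ø/→[e] /o/→[ɤ].
Vowels agree with the last vowel, so the harmony is regressive.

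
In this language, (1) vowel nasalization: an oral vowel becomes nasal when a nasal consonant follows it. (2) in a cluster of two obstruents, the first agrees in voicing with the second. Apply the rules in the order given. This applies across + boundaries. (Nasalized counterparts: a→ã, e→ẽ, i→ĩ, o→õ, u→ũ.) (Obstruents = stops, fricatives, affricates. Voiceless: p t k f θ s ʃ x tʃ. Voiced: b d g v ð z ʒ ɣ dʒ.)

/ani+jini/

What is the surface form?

[ãni+jĩni]

Rule 1: /a/ before nasal /n/ → [ã]
Rule 1: /i/ before nasal /n/ → [ĩ]
After rule 1: ãni+jĩni
Rule 2: no segment meets the rule's conditions; no change.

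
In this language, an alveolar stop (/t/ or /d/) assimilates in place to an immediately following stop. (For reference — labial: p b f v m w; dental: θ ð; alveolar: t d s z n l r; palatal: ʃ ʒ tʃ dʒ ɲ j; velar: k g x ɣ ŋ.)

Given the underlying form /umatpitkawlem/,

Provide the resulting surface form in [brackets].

/t/ before /p/ (labial) → [p]
/t/ before /k/ (velar) → [k]

[umappikkawlem]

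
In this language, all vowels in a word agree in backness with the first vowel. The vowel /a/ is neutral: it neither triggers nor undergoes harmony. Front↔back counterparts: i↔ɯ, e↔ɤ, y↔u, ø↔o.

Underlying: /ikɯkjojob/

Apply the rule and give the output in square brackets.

[ikikjøjøb]

/ɯ/ harmonizes with /i/ ([-back]) → [i]
/o/ harmonizes with /i/ ([-back]) → [ø]
/o/ harmonizes with /i/ ([-back]) → [ø]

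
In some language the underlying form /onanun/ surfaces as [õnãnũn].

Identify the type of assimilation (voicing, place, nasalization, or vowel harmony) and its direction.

/o/→[õ] /a/→[ã] /u/→[ũ].
Each target copies a feature from the following segment, so the direction is regressive.

nasalization, regressive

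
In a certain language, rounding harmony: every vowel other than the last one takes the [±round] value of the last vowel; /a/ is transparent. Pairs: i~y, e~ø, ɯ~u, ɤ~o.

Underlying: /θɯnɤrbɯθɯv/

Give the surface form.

[θɯnɤrbɯθɯv]

no segment meets the rule's conditions; no change.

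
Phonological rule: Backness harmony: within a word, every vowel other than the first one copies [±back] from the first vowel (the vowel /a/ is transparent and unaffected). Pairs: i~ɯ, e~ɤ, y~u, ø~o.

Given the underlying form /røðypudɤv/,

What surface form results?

/u/ harmonizes with /ø/ ([-back]) → [y]
/ɤ/ harmonizes with /ø/ ([-back]) → [e]

[røðypydev]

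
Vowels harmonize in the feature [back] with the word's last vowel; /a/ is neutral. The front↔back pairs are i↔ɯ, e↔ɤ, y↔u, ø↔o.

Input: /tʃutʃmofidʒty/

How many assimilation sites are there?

/u/ harmonizes with /y/ ([-back]) → [y]
/o/ harmonizes with /y/ ([-back]) → [ø]
2 segments change.

2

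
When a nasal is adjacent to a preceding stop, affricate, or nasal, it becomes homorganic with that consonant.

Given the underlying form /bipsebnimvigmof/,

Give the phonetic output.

[bipsebmimvigŋof]

/n/ after /b/ (labial) → [m]
/m/ after /g/ (velar) → [ŋ]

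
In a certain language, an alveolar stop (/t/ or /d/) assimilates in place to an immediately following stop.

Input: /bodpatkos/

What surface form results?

[bobpakkos]

/d/ before /p/ (labial) → [b]
/t/ before /k/ (velar) → [k]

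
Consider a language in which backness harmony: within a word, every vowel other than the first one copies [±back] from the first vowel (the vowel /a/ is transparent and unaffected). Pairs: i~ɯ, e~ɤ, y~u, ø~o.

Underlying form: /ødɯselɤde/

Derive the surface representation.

[ødiselede]

/ɯ/ harmonizes with /ø/ ([-back]) → [i]
/ɤ/ harmonizes with /ø/ ([-back]) → [e]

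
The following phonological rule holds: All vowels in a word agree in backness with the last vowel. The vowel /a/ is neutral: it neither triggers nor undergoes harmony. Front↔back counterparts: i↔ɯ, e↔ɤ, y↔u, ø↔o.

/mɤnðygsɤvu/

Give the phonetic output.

[mɤnðugsɤvu]

/y/ harmonizes with /u/ ([+back]) → [u]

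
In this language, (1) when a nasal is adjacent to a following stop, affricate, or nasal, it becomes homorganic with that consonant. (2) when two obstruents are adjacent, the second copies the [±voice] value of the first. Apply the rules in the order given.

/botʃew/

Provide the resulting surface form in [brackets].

[botʃew]

Rule 1: no segment meets the rule's conditions; no change.
After rule 1: botʃew
Rule 2: no segment meets the rule's conditions; no change.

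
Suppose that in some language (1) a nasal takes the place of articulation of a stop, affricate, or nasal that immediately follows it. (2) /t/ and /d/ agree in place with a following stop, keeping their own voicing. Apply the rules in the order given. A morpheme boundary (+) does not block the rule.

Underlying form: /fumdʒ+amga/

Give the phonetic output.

[fuɲdʒ+aŋga]

Rule 1: /m/ before /dʒ/ (palatal) → [ɲ]
Rule 1: /m/ before /g/ (velar) → [ŋ]
After rule 1: fuɲdʒ+aŋga
Rule 2: no segment meets the rule's conditions; no change.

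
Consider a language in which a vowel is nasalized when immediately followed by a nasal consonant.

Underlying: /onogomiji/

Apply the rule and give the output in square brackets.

[õnogõmiji]

/o/ before nasal /n/ → [õ]
/o/ before nasal /m/ → [õ]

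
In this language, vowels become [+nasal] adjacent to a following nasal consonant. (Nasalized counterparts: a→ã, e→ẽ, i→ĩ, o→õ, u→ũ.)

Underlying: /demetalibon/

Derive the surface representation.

[dẽmetalibõn]

/e/ before nasal /m/ → [ẽ]
/o/ before nasal /n/ → [õ]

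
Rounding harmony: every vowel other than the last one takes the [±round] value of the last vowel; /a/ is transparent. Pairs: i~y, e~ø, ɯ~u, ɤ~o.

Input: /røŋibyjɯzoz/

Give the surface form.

[røŋybyjuzoz]

/i/ harmonizes with /o/ ([+round]) → [y]
/ɯ/ harmonizes with /o/ ([+round]) → [u]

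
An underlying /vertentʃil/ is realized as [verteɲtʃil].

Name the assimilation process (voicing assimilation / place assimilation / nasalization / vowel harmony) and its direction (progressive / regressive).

/n/→[ɲ].
Each target copies a feature from the following segment, so the direction is regressive.

place assimilation, regressive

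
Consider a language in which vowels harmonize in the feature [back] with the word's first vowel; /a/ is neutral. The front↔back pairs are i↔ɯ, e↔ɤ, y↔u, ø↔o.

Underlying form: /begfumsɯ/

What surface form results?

[begfymsi]

/u/ harmonizes with /e/ ([-back]) → [y]
/ɯ/ harmonizes with /e/ ([-back]) → [i]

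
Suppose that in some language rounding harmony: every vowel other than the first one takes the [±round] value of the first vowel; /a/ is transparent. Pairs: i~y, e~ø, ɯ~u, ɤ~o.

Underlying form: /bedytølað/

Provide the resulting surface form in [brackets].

/y/ harmonizes with /e/ ([-round]) → [i]
/ø/ harmonizes with /e/ ([-round]) → [e]

[beditelað]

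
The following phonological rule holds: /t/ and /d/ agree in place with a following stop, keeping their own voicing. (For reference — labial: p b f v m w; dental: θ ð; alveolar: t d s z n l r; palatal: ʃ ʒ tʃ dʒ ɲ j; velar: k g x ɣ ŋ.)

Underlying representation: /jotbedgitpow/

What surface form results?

/t/ before /b/ (labial) → [p]
/d/ before /g/ (velar) → [g]
/t/ before /p/ (labial) → [p]

[jopbeggippow]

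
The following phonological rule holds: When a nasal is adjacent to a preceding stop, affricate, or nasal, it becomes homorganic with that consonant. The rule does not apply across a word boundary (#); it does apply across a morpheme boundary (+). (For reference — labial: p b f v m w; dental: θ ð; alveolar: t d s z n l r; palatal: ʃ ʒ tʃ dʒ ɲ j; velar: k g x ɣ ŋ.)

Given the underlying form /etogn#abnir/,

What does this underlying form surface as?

[etogŋ#abmir]

/n/ after /g/ (velar) → [ŋ]
/n/ after /b/ (labial) → [m]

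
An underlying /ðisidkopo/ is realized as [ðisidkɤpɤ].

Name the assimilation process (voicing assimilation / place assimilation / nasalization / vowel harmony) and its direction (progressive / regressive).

vowel harmony, progressive

/o/→[ɤ] /o/→[ɤ].
Vowels agree with the first vowel, so the harmony is progressive.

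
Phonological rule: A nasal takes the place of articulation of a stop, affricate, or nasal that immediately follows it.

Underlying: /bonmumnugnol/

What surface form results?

/n/ before /m/ (labial) → [m]
/m/ before /n/ (alveolar) → [n]

[bommunnugnol]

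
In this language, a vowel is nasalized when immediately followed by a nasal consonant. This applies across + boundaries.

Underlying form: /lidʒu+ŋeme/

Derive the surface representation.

/u/ before nasal /ŋ/ → [ũ]
/e/ before nasal /m/ → [ẽ]

[lidʒũ+ŋẽme]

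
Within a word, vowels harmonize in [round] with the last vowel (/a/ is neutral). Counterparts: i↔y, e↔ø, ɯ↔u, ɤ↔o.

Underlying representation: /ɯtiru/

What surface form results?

[utyru]

/ɯ/ harmonizes with /u/ ([+round]) → [u]
/i/ harmonizes with /u/ ([+round]) → [y]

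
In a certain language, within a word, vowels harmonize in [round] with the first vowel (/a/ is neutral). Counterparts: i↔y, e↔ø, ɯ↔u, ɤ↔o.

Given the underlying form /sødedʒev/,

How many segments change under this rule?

/e/ harmonizes with /ø/ ([+round]) → [ø]
/e/ harmonizes with /ø/ ([+round]) → [ø]
2 segments change.

2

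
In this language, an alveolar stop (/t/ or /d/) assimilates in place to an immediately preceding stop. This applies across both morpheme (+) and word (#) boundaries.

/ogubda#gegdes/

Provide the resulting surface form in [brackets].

[ogubba#gegges]

/d/ after /b/ (labial) → [b]
/d/ after /g/ (velar) → [g]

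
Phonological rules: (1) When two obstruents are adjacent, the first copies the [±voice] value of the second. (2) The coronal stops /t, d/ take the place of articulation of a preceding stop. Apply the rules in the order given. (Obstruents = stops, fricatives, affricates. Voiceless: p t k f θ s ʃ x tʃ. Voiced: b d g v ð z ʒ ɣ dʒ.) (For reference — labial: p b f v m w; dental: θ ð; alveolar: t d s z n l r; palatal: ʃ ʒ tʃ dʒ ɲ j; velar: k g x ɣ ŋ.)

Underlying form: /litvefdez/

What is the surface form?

[lidvevdez]

Rule 1: /t/ before /v/ (voiced) → [d]
Rule 1: /f/ before /d/ (voiced) → [v]
After rule 1: lidvevdez
Rule 2: no segment meets the rule's conditions; no change.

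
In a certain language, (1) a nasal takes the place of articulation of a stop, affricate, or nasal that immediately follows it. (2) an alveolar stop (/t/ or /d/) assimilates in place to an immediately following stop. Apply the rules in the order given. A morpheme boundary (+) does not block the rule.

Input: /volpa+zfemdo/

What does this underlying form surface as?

Rule 1: /m/ before /d/ (alveolar) → [n]
After rule 1: volpa+zfendo
Rule 2: no segment meets the rule's conditions; no change.

[volpa+zfendo]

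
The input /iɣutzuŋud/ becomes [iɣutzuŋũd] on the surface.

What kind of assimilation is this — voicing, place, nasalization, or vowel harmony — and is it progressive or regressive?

nasalization, progressive

/u/→[ũ].
Each target copies a feature from the preceding segment, so the direction is progressive.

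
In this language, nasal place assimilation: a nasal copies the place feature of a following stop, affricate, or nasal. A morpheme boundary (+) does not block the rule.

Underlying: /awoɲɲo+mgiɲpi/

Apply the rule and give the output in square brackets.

/m/ before /g/ (velar) → [ŋ]
/ɲ/ before /p/ (labial) → [m]

[awoɲɲo+ŋgimpi]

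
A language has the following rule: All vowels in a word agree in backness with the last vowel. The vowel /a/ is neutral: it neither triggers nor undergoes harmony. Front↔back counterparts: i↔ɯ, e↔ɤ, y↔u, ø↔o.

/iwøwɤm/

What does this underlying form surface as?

[ɯwowɤm]

/i/ harmonizes with /ɤ/ ([+back]) → [ɯ]
/ø/ harmonizes with /ɤ/ ([+back]) → [o]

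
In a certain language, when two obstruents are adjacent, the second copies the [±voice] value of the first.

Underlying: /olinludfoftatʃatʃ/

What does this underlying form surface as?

/f/ after /d/ (voiced) → [v]

[olinludvoftatʃatʃ]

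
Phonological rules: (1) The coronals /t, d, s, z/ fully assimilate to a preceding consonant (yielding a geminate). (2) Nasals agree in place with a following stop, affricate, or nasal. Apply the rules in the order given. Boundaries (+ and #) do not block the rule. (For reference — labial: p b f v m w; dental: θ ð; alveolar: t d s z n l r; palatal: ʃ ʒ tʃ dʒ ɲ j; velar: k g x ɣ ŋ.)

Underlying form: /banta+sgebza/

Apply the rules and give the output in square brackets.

Rule 1: /t/ after /n/ → [n] (total assimilation)
Rule 1: /z/ after /b/ → [b] (total assimilation)
After rule 1: banna+sgebba
Rule 2: no segment meets the rule's conditions; no change.

[banna+sgebba]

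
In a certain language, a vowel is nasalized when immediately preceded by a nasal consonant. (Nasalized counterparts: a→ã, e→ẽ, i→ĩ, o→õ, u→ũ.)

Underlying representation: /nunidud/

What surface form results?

[nũnĩdud]

/u/ after nasal /n/ → [ũ]
/i/ after nasal /n/ → [ĩ]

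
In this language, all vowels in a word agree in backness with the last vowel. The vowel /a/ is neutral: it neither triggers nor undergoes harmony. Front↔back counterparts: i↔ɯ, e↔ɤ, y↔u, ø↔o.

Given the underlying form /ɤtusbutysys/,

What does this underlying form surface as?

/ɤ/ harmonizes with /y/ ([-back]) → [e]
/u/ harmonizes with /y/ ([-back]) → [y]
/u/ harmonizes with /y/ ([-back]) → [y]

[etysbytysys]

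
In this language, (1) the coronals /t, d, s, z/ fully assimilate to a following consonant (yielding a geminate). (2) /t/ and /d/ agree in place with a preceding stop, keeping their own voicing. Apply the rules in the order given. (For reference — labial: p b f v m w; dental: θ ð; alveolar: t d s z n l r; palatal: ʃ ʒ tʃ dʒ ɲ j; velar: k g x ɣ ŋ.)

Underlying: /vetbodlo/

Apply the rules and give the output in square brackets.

Rule 1: /t/ before /b/ → [b] (total assimilation)
Rule 1: /d/ before /l/ → [l] (total assimilation)
After rule 1: vebbollo
Rule 2: no segment meets the rule's conditions; no change.

[vebbollo]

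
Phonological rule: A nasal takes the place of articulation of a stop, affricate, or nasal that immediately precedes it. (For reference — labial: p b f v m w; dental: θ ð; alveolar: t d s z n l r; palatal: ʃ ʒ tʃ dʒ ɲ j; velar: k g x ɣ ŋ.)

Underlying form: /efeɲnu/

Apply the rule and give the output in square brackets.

[efeɲɲu]

/n/ after /ɲ/ (palatal) → [ɲ]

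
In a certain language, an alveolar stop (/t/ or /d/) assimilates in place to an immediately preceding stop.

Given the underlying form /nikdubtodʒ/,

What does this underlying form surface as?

/d/ after /k/ (velar) → [g]
/t/ after /b/ (labial) → [p]

[nikgubpodʒ]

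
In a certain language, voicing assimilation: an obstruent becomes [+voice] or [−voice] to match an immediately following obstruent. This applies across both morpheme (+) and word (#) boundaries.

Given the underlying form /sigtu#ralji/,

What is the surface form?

/g/ before /t/ (voiceless) → [k]

[siktu#ralji]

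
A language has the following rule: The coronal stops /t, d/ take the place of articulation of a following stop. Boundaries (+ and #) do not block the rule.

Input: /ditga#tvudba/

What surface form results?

/t/ before /g/ (velar) → [k]
/d/ before /b/ (labial) → [b]

[dikga#tvubba]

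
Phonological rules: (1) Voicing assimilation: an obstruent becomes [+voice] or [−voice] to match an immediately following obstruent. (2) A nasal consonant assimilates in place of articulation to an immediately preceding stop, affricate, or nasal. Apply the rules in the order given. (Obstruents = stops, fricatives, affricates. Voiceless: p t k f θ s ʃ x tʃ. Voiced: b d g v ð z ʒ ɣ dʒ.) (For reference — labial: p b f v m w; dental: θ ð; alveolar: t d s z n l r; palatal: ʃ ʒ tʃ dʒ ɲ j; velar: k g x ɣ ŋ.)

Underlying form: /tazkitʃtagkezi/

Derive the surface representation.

[taskitʃtakkezi]

Rule 1: /z/ before /k/ (voiceless) → [s]
Rule 1: /g/ before /k/ (voiceless) → [k]
After rule 1: taskitʃtakkezi
Rule 2: no segment meets the rule's conditions; no change.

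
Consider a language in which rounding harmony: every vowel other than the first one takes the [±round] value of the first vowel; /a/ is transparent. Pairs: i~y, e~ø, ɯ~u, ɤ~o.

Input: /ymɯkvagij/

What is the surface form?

[ymukvagyj]

/ɯ/ harmonizes with /y/ ([+round]) → [u]
/i/ harmonizes with /y/ ([+round]) → [y]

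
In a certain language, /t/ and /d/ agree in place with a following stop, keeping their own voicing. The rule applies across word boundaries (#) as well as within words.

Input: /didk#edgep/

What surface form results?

[digk#eggep]

/d/ before /k/ (velar) → [g]
/d/ before /g/ (velar) → [g]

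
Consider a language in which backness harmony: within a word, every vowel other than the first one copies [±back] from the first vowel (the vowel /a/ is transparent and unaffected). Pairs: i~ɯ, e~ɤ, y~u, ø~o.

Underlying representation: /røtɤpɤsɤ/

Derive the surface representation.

/ɤ/ harmonizes with /ø/ ([-back]) → [e]
/ɤ/ harmonizes with /ø/ ([-back]) → [e]
/ɤ/ harmonizes with /ø/ ([-back]) → [e]

[røtepese]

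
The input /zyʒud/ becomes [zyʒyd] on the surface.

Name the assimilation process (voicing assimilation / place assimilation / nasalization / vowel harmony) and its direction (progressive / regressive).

/u/→[y].
Vowels agree with the first vowel, so the harmony is progressive.

vowel harmony, progressive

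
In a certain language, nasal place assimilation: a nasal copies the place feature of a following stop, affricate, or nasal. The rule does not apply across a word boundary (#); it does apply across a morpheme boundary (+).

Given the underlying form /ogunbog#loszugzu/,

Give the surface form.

/n/ before /b/ (labial) → [m]

[ogumbog#loszugzu]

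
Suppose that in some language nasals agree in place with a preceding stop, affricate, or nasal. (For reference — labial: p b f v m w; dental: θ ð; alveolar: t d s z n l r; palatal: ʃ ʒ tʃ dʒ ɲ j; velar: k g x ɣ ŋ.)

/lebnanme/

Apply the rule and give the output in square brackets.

/n/ after /b/ (labial) → [m]
/m/ after /n/ (alveolar) → [n]

[lebmanne]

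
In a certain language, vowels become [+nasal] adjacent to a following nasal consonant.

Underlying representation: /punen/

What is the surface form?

[pũnẽn]

/u/ before nasal /n/ → [ũ]
/e/ before nasal /n/ → [ẽ]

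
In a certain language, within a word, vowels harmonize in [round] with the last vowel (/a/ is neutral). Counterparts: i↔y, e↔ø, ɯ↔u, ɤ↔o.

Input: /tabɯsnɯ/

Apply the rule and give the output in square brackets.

no segment meets the rule's conditions; no change.

[tabɯsnɯ]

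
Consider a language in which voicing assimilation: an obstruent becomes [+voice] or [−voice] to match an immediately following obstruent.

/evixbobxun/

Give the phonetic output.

[eviɣbopxun]

/x/ before /b/ (voiced) → [ɣ]
/b/ before /x/ (voiceless) → [p]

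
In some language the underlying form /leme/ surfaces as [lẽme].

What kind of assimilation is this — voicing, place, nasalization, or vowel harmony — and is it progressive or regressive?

nasalization, regressive

/e/→[ẽ].
Each target copies a feature from the following segment, so the direction is regressive.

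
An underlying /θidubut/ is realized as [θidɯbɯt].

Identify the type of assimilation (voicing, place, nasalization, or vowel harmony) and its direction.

vowel harmony, progressive

/u/→[ɯ] /u/→[ɯ].
Vowels agree with the first vowel, so the harmony is progressive.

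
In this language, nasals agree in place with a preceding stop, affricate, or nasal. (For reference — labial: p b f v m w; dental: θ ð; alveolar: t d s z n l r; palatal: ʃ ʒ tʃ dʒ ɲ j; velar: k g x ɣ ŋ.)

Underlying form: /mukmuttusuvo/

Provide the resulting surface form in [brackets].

[mukŋuttusuvo]

/m/ after /k/ (velar) → [ŋ]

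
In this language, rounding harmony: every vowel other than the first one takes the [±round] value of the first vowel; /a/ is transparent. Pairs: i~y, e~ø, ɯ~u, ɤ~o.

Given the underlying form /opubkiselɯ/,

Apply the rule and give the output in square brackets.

/i/ harmonizes with /o/ ([+round]) → [y]
/e/ harmonizes with /o/ ([+round]) → [ø]
/ɯ/ harmonizes with /o/ ([+round]) → [u]

[opubkysølu]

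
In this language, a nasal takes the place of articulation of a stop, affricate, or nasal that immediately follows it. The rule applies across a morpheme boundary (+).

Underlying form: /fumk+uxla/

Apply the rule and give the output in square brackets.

/m/ before /k/ (velar) → [ŋ]

[fuŋk+uxla]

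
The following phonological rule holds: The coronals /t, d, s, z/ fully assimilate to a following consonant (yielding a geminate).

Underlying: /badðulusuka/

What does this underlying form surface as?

/d/ before /ð/ → [ð] (total assimilation)

[baððulusuka]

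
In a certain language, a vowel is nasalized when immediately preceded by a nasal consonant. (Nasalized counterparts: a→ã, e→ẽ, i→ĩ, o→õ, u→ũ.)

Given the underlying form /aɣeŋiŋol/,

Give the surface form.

/i/ after nasal /ŋ/ → [ĩ]
/o/ after nasal /ŋ/ → [õ]

[aɣeŋĩŋõl]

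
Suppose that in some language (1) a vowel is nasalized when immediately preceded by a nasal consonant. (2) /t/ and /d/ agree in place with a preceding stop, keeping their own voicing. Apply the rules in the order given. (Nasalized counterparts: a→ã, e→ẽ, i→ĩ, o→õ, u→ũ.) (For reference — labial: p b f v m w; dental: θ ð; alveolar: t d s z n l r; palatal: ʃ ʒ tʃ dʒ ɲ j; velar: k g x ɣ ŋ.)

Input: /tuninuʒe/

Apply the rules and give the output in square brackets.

[tunĩnũʒe]

Rule 1: /i/ after nasal /n/ → [ĩ]
Rule 1: /u/ after nasal /n/ → [ũ]
After rule 1: tunĩnũʒe
Rule 2: no segment meets the rule's conditions; no change.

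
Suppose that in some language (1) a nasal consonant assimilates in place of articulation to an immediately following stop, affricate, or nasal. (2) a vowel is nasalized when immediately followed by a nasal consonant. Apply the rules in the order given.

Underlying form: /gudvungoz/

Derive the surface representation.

Rule 1: /n/ before /g/ (velar) → [ŋ]
After rule 1: gudvuŋgoz
Rule 2: /u/ before nasal /ŋ/ → [ũ]

[gudvũŋgoz]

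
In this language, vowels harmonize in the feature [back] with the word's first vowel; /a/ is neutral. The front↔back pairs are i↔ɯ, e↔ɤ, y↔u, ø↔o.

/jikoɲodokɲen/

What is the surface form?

[jikøɲødøkɲen]

/o/ harmonizes with /i/ ([-back]) → [ø]
/o/ harmonizes with /i/ ([-back]) → [ø]
/o/ harmonizes with /i/ ([-back]) → [ø]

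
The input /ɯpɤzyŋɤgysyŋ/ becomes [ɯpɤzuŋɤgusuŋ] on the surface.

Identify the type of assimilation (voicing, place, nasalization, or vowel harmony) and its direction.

vowel harmony, progressive

/y/→[u] /y/→[u] /y/→[u].
Vowels agree with the first vowel, so the harmony is progressive.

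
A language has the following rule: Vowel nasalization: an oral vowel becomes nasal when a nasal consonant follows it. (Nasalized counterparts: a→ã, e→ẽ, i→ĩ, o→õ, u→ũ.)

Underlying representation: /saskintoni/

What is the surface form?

/i/ before nasal /n/ → [ĩ]
/o/ before nasal /n/ → [õ]

[saskĩntõni]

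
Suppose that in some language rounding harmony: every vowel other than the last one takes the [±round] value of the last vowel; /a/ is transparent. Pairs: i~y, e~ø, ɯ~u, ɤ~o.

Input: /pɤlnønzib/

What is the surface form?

[pɤlnenzib]

/ø/ harmonizes with /i/ ([-round]) → [e]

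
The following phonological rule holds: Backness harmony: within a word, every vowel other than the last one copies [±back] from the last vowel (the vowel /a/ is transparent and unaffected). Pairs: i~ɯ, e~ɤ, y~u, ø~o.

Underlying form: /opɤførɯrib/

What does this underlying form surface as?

[øpeføririb]

/o/ harmonizes with /i/ ([-back]) → [ø]
/ɤ/ harmonizes with /i/ ([-back]) → [e]
/ɯ/ harmonizes with /i/ ([-back]) → [i]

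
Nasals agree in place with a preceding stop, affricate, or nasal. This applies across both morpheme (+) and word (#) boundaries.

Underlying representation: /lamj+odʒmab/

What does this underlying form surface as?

[lamj+odʒɲab]

/m/ after /dʒ/ (palatal) → [ɲ]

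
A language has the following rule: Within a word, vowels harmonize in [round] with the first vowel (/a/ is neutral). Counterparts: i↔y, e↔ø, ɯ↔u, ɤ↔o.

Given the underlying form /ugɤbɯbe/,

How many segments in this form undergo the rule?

3

/ɤ/ harmonizes with /u/ ([+round]) → [o]
/ɯ/ harmonizes with /u/ ([+round]) → [u]
/e/ harmonizes with /u/ ([+round]) → [ø]
3 segments change.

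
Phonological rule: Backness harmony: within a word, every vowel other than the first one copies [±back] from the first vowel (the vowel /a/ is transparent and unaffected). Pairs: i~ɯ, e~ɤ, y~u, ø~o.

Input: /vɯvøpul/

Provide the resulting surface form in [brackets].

[vɯvopul]

/ø/ harmonizes with /ɯ/ ([+back]) → [o]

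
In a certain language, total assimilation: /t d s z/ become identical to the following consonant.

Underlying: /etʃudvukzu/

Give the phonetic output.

[etʃuvvukzu]

/d/ before /v/ → [v] (total assimilation)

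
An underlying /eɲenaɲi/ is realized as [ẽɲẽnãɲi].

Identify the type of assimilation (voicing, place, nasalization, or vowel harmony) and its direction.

nasalization, regressive

/e/→[ẽ] /e/→[ẽ] /a/→[ã].
Each target copies a feature from the following segment, so the direction is regressive.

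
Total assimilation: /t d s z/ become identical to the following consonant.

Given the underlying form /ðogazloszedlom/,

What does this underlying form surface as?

[ðogallozzellom]

/z/ before /l/ → [l] (total assimilation)
/s/ before /z/ → [z] (total assimilation)
/d/ before /l/ → [l] (total assimilation)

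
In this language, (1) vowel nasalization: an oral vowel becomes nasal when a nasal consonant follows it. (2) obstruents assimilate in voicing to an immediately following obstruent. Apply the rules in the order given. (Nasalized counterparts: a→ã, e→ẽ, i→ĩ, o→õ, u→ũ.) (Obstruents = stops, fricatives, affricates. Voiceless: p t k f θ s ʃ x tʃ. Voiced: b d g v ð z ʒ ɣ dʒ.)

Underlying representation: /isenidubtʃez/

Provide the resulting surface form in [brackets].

[isẽniduptʃez]

Rule 1: /e/ before nasal /n/ → [ẽ]
After rule 1: isẽnidubtʃez
Rule 2: /b/ before /tʃ/ (voiceless) → [p]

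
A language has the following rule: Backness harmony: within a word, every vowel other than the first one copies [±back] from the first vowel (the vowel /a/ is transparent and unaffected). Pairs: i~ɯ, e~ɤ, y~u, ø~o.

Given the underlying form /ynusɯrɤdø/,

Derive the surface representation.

[ynysiredø]

/u/ harmonizes with /y/ ([-back]) → [y]
/ɯ/ harmonizes with /y/ ([-back]) → [i]
/ɤ/ harmonizes with /y/ ([-back]) → [e]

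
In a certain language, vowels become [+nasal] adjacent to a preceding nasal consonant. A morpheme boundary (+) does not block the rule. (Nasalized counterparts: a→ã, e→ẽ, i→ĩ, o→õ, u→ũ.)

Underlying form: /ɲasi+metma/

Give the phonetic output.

/a/ after nasal /ɲ/ → [ã]
/e/ after nasal /m/ → [ẽ]
/a/ after nasal /m/ → [ã]

[ɲãsi+mẽtmã]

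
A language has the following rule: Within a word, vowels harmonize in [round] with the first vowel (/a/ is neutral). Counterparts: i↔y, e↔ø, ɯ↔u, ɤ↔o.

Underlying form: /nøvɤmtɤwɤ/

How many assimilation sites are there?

/ɤ/ harmonizes with /ø/ ([+round]) → [o]
/ɤ/ harmonizes with /ø/ ([+round]) → [o]
/ɤ/ harmonizes with /ø/ ([+round]) → [o]
3 segments change.

3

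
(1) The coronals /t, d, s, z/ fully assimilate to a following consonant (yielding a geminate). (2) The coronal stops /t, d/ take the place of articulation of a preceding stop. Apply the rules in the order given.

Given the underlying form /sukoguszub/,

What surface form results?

[sukoguzzub]

Rule 1: /s/ before /z/ → [z] (total assimilation)
After rule 1: sukoguzzub
Rule 2: no segment meets the rule's conditions; no change.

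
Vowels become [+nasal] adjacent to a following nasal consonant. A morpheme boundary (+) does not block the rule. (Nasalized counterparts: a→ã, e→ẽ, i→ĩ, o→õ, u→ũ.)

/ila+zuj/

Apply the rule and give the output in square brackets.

no segment meets the rule's conditions; no change.

[ila+zuj]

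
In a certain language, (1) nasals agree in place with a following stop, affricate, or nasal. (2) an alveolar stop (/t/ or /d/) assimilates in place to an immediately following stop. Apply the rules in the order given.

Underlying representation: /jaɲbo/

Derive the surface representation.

Rule 1: /ɲ/ before /b/ (labial) → [m]
After rule 1: jambo
Rule 2: no segment meets the rule's conditions; no change.

[jambo]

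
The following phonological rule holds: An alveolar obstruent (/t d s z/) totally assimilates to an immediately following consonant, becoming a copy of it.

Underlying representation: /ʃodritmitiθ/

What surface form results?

[ʃorrimmitiθ]

/d/ before /r/ → [r] (total assimilation)
/t/ before /m/ → [m] (total assimilation)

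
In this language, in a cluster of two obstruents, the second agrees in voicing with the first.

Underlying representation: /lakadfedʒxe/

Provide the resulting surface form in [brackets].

[lakadvedʒɣe]

/f/ after /d/ (voiced) → [v]
/x/ after /dʒ/ (voiced) → [ɣ]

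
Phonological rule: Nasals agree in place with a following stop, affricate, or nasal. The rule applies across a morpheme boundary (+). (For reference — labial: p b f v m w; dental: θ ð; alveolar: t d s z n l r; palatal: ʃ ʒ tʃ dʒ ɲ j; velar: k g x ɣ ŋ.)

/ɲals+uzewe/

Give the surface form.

no segment meets the rule's conditions; no change.

[ɲals+uzewe]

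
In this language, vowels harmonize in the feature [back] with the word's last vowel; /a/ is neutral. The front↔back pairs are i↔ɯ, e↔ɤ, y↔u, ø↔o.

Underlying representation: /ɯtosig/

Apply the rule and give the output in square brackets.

/ɯ/ harmonizes with /i/ ([-back]) → [i]
/o/ harmonizes with /i/ ([-back]) → [ø]

[itøsig]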